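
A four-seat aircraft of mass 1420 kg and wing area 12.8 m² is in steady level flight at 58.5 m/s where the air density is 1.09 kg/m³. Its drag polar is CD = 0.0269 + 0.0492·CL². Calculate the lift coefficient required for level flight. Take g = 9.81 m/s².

CL = 0.583

In steady level flight, lift balances weight: W = mg = 1420 × 9.81 = 13930 N.
Dynamic pressure q = 0.5 × 1.09 × 58.5² = 1865 Pa.
CL = W/(q·S) = 13930 / (1865 × 12.8) = 0.5835.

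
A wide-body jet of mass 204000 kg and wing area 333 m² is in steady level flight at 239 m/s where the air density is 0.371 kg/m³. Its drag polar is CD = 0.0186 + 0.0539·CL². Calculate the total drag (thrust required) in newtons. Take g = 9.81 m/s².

D = 1.27×10^5 N

Level flight ⇒ L = W = m·g = 204000 × 9.81 = 2.0012×10^6 N.
Dynamic pressure q = 0.5 × 0.371 × 239² = 10600 Pa.
CL = W/(q·S) = 2.0012×10^6 / (10600 × 333) = 0.5672.
CD = 0.0186 + 0.0539 × 0.5672² = 0.03594.
D = q·S·CD = 10600 × 333 × 0.03594 = 1.268×10^5 N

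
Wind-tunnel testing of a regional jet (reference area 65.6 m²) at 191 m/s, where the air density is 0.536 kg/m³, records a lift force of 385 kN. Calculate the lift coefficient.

From L = ½ρv²S·CL, rearranging gives CL = 2L/(ρv²S).
CL = 2 × 3.85×10^5 / (0.536 × 191² × 65.6) = 0.6

CL = 0.6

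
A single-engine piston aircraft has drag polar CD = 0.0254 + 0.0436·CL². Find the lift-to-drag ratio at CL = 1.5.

L/D = 12.1

CD = 0.0254 + 0.0436 × 1.5² = 0.1235
L/D = CL/CD = 1.5 / 0.1235 = 12.1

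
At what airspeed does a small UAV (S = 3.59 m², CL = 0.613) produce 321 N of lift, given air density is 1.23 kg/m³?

v = 15.4 m/s

L = ½ρv²S·CL ⇒ v = √(2L/(ρ·S·CL))
v = √(2 × 321 / (1.23 × 3.59 × 0.613)) = √237.2 = 15.4 m/s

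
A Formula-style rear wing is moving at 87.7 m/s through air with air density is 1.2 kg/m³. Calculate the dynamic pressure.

q = ½ρv² = ½ × 1.2 × 87.7² = 4610 Pa

q = 4610 Pa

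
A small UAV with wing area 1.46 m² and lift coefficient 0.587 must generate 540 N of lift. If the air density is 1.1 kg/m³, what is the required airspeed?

v = 33.8 m/s

L = ½ρv²S·CL ⇒ v = √(2L/(ρ·S·CL))
v = √(2 × 540 / (1.1 × 1.46 × 0.587)) = √1146 = 33.8 m/s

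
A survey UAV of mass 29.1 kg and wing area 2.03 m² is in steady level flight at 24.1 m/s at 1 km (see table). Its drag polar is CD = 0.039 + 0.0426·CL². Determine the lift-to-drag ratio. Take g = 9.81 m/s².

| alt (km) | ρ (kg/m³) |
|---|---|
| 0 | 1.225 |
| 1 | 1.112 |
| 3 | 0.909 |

At 1 km, from the table: ρ = 1.112 kg/m³.
Weight W = mg = 29.1 × 9.81 = 285.47 N; in level flight L = W.
Dynamic pressure q = 0.5 × 1.112 × 24.1² = 322.9 Pa.
Required CL = L/(qS) = 285.47/(322.9·2.03) = 0.4355.
CD = 0.039 + 0.0426 × 0.4355² = 0.04708.
L/D = CL/CD = 0.4355 / 0.04708 = 9.25

L/D = 9.25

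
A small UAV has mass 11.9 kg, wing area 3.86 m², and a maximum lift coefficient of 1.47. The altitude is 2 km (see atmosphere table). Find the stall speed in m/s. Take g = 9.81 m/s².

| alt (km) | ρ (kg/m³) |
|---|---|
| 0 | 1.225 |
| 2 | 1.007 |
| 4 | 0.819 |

V_stall = 6.39 m/s

At 2 km, from the table: ρ = 1.007 kg/m³.
At stall, lift equals weight: L = W = m·g = 11.9 × 9.81 = 116.7 N.
From L = ½ρV²S·CL,max = W: V_stall = √(2W/(ρSCL,max)) = √(2·116.7/(1.007·3.86·1.47))
V_stall = √40.86 = 6.39 m/s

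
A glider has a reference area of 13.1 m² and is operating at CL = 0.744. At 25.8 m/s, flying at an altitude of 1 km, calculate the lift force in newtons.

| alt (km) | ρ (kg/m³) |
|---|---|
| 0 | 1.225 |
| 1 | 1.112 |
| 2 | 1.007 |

L = 3610 N

At 1 km, from the table: ρ = 1.112 kg/m³.
Dynamic pressure q = ½ρv² = ½ × 1.112 × 25.8² = 370.1 Pa.
L = q·S·CL = 370.1 × 13.1 × 0.744 = 3610 N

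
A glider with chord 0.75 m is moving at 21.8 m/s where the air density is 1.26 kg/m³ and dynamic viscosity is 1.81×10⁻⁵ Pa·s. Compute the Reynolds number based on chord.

Re = 1.14×10^6

Re = ρ·v·c/μ = 1.26 × 21.8 × 0.75 / (1.81×10⁻⁵) = 1.14×10^6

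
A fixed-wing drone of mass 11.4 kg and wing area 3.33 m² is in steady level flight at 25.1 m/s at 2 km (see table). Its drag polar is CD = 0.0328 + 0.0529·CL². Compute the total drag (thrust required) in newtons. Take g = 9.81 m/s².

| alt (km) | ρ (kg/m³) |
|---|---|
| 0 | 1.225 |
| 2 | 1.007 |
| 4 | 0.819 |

At 2 km, from the table: ρ = 1.007 kg/m³.
Level flight ⇒ L = W = m·g = 11.4 × 9.81 = 111.83 N.
Dynamic pressure q = 0.5 × 1.007 × 25.1² = 317.2 Pa.
CL = 2W/(ρv²S) = 2×111.83/(1.007×25.1²×3.33) = 0.1059.
CD = 0.0328 + 0.0529 × 0.1059² = 0.03339.
D = q·S·CD = 317.2 × 3.33 × 0.03339 = 35.27 N

D = 35.3 N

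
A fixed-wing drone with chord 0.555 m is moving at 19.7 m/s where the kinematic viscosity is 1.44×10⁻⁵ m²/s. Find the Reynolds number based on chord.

Re = 7.59×10^5

Re = v·c/ν = 19.7 × 0.555 / (1.44×10⁻⁵) = 7.59×10^5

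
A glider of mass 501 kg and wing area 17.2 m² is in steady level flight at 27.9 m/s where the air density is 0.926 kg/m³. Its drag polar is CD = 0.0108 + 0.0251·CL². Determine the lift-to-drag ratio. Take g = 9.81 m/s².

L/D = 29.8

In steady level flight, lift balances weight: W = mg = 501 × 9.81 = 4914.8 N.
Dynamic pressure q = 0.5 × 0.926 × 27.9² = 360.4 Pa.
CL = 2W/(ρv²S) = 2×4914.8/(0.926×27.9²×17.2) = 0.7928.
CD = 0.0108 + 0.0251 × 0.7928² = 0.02658.
L/D = CL/CD = 0.7928 / 0.02658 = 29.8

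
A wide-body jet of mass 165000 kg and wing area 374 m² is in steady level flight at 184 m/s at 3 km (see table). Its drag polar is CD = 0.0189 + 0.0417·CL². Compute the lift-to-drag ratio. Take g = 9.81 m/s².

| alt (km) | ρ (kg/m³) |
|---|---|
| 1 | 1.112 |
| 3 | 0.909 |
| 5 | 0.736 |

L/D = 12.7

At 3 km, from the table: ρ = 0.909 kg/m³.
Level flight ⇒ L = W = m·g = 165000 × 9.81 = 1.6186×10^6 N.
q = ½ρv² = ½ × 0.909 × 184² = 15390 Pa.
Required CL = L/(qS) = 1.6186×10^6/(15390·374) = 0.2813.
CD = 0.0189 + 0.0417 × 0.2813² = 0.0222.
L/D = CL/CD = 0.2813 / 0.0222 = 12.7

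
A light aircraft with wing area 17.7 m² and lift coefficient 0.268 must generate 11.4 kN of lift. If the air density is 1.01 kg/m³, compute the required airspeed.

L = ½ρv²S·CL ⇒ v = √(2L/(ρ·S·CL))
v = √(2 × 11400 / (1.01 × 17.7 × 0.268)) = √4759 = 69 m/s

v = 69 m/s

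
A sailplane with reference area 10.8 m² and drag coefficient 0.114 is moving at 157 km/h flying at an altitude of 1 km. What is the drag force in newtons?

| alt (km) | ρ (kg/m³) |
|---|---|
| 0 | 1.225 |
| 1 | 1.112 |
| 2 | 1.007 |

D = 1300 N

At 1 km, from the table: ρ = 1.112 kg/m³.
Convert speed: v = 157 km/h ÷ 3.6 = 43.61 m/s.
Dynamic pressure q = ½ρv² = ½ × 1.112 × 43.61² = 1057 Pa.
D = q·S·CD = 1057 × 10.8 × 0.114 = 1300 N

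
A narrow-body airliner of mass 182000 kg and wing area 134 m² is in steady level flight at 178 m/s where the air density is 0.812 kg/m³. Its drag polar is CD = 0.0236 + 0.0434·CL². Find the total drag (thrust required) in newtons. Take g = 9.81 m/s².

Weight W = mg = 182000 × 9.81 = 1.7854×10^6 N; in level flight L = W.
q = ½ρv² = ½ × 0.812 × 178² = 12860 Pa.
CL = W/(q·S) = 1.7854×10^6 / (12860 × 134) = 1.036.
CD = 0.0236 + 0.0434 × 1.036² = 0.07016.
D = q·S·CD = 12860 × 134 × 0.07016 = 1.209×10^5 N

D = 1.21×10^5 N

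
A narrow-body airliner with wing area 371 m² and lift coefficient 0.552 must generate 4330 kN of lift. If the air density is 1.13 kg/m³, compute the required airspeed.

L = ½ρv²S·CL ⇒ v = √(2L/(ρ·S·CL))
v = √(2 × 4.33×10^6 / (1.13 × 371 × 0.552)) = √37420 = 193 m/s

v = 193 m/s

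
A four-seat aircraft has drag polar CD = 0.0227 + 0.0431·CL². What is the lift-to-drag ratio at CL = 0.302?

CD = 0.0227 + 0.0431 × 0.302² = 0.02663
L/D = CL/CD = 0.302 / 0.02663 = 11.3

L/D = 11.3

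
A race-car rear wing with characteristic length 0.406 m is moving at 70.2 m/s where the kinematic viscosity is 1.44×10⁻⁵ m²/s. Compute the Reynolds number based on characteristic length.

Re = v·c/ν = 70.2 × 0.406 / (1.44×10⁻⁵) = 1.98×10^6

Re = 1.98×10^6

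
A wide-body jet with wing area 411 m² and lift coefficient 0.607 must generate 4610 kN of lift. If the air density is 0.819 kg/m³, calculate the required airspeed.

v = 212 m/s

L = ½ρv²S·CL ⇒ v = √(2L/(ρ·S·CL))
v = √(2 × 4.61×10^6 / (0.819 × 411 × 0.607)) = √45120 = 212 m/s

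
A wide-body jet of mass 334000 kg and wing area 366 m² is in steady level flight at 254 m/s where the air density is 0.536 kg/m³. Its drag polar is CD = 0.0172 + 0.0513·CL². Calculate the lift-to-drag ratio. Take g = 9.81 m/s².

Weight W = mg = 334000 × 9.81 = 3.2765×10^6 N; in level flight L = W.
Dynamic pressure q = 0.5 × 0.536 × 254² = 17290 Pa.
Required CL = L/(qS) = 3.2765×10^6/(17290·366) = 0.5178.
CD = 0.0172 + 0.0513 × 0.5178² = 0.03095.
L/D = CL/CD = 0.5178 / 0.03095 = 16.7

L/D = 16.7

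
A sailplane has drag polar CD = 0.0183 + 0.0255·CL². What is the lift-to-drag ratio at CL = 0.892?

L/D = 23.1

CD = 0.0183 + 0.0255 × 0.892² = 0.03859
L/D = CL/CD = 0.892 / 0.03859 = 23.1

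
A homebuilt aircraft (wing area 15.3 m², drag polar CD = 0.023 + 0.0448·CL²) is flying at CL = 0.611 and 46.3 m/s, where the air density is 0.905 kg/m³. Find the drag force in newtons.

D = 590 N

CD = 0.023 + 0.0448 × 0.611² = 0.03972
D = ½ρv²S·CD = ½ × 0.905 × 46.3² × 15.3 × 0.03972 = 590 N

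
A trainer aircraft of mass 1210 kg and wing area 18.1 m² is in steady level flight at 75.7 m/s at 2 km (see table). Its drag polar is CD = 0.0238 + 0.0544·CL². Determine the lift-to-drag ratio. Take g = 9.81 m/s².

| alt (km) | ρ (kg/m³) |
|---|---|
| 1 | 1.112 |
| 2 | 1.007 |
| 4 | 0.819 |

L/D = 8.54

At 2 km, from the table: ρ = 1.007 kg/m³.
In steady level flight, lift balances weight: W = mg = 1210 × 9.81 = 11870 N.
Dynamic pressure q = 0.5 × 1.007 × 75.7² = 2885 Pa.
CL = W/(q·S) = 11870 / (2885 × 18.1) = 0.2273.
CD = 0.0238 + 0.0544 × 0.2273² = 0.02661.
L/D = CL/CD = 0.2273 / 0.02661 = 8.54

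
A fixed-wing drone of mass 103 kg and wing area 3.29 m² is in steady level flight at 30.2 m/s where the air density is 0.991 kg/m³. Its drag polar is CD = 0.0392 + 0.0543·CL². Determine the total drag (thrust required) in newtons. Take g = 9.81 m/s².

D = 95.6 N

Level flight ⇒ L = W = m·g = 103 × 9.81 = 1010.4 N.
q = ½ρv² = ½ × 0.991 × 30.2² = 451.9 Pa.
Required CL = L/(qS) = 1010.4/(451.9·3.29) = 0.6796.
CD = 0.0392 + 0.0543 × 0.6796² = 0.06428.
D = q·S·CD = 451.9 × 3.29 × 0.06428 = 95.57 N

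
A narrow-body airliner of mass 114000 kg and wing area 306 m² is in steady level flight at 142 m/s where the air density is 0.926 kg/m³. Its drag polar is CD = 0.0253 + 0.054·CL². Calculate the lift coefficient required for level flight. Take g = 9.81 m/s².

Level flight ⇒ L = W = m·g = 114000 × 9.81 = 1.1183×10^6 N.
q = ½ρv² = ½ × 0.926 × 142² = 9336 Pa.
CL = 2W/(ρv²S) = 2×1.1183×10^6/(0.926×142²×306) = 0.3915.

CL = 0.391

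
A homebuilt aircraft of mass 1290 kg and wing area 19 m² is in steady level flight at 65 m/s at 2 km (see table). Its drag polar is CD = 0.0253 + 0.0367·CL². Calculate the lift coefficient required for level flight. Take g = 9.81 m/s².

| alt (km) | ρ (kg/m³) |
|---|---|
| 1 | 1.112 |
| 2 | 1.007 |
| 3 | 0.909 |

CL = 0.313

At 2 km, from the table: ρ = 1.007 kg/m³.
In steady level flight, lift balances weight: W = mg = 1290 × 9.81 = 12655 N.
Dynamic pressure q = 0.5 × 1.007 × 65² = 2127 Pa.
Required CL = L/(qS) = 12655/(2127·19) = 0.3131.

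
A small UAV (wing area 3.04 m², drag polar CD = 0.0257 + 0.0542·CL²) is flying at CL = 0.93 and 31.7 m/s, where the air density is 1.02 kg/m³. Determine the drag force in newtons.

CD = 0.0257 + 0.0542 × 0.93² = 0.07258
D = ½ρv²S·CD = ½ × 1.02 × 31.7² × 3.04 × 0.07258 = 113 N

D = 113 N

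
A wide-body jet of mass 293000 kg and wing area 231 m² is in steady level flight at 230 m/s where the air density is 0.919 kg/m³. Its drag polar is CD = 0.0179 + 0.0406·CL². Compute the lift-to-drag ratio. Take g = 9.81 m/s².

In steady level flight, lift balances weight: W = mg = 293000 × 9.81 = 2.8743×10^6 N.
Dynamic pressure q = 0.5 × 0.919 × 230² = 24310 Pa.
CL = W/(q·S) = 2.8743×10^6 / (24310 × 231) = 0.5119.
CD = 0.0179 + 0.0406 × 0.5119² = 0.02854.
L/D = CL/CD = 0.5119 / 0.02854 = 17.9

L/D = 17.9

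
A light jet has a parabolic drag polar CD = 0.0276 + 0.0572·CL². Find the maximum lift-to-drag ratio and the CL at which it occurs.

For CD = CD0 + K·CL², (L/D)max occurs at CL* = √(CD0/K) and equals 1/(2√(K·CD0)).
(L/D)max = 1/(2√(0.0572 × 0.0276)) = 1/(2 × 0.03973) = 12.6
CL* = √(0.0276/0.0572) = 0.695

(L/D)max = 12.6, at CL = 0.695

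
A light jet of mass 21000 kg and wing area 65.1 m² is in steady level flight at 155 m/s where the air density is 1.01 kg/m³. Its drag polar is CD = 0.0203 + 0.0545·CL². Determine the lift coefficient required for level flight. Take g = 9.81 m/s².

CL = 0.261

In steady level flight, lift balances weight: W = mg = 21000 × 9.81 = 2.0601×10^5 N.
q = ½ρv² = ½ × 1.01 × 155² = 12130 Pa.
Required CL = L/(qS) = 2.0601×10^5/(12130·65.1) = 0.2608.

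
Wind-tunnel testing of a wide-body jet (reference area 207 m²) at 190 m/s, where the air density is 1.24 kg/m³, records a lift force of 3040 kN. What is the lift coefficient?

CL = 0.656

From L = ½ρv²S·CL, rearranging gives CL = 2L/(ρv²S).
CL = 2 × 3.04×10^6 / (1.24 × 190² × 207) = 0.656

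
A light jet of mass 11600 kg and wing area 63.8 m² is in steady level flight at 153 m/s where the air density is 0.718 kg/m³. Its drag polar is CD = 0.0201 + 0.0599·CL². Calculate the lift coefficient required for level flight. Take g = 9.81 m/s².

Weight W = mg = 11600 × 9.81 = 1.138×10^5 N; in level flight L = W.
Dynamic pressure q = 0.5 × 0.718 × 153² = 8404 Pa.
Required CL = L/(qS) = 1.138×10^5/(8404·63.8) = 0.2122.

CL = 0.212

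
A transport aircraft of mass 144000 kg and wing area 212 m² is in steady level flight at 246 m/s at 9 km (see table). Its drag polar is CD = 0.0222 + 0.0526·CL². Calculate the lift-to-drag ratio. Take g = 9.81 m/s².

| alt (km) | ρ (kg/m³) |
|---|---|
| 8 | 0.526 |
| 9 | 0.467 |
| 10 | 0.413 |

L/D = 13.9

At 9 km, from the table: ρ = 0.467 kg/m³.
In steady level flight, lift balances weight: W = mg = 144000 × 9.81 = 1.4126×10^6 N.
q = ½ρv² = ½ × 0.467 × 246² = 14130 Pa.
CL = 2W/(ρv²S) = 2×1.4126×10^6/(0.467×246²×212) = 0.4716.
CD = 0.0222 + 0.0526 × 0.4716² = 0.0339.
L/D = CL/CD = 0.4716 / 0.0339 = 13.9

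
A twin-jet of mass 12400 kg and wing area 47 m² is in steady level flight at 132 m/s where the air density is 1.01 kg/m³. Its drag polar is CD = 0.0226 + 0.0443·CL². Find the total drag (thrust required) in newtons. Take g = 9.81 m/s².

Weight W = mg = 12400 × 9.81 = 1.2164×10^5 N; in level flight L = W.
q = ½ρv² = ½ × 1.01 × 132² = 8799 Pa.
CL = W/(q·S) = 1.2164×10^5 / (8799 × 47) = 0.2941.
CD = 0.0226 + 0.0443 × 0.2941² = 0.02643.
D = q·S·CD = 8799 × 47 × 0.02643 = 10930 N

D = 10900 N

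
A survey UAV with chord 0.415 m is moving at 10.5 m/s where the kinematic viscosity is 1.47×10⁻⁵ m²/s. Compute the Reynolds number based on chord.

Re = v·c/ν = 10.5 × 0.415 / (1.47×10⁻⁵) = 2.96×10^5

Re = 2.96×10^5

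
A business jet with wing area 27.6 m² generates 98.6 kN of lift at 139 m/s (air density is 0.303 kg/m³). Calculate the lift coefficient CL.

CL = 1.22

From L = ½ρv²S·CL, rearranging gives CL = 2L/(ρv²S).
CL = 2 × 98600 / (0.303 × 139² × 27.6) = 1.22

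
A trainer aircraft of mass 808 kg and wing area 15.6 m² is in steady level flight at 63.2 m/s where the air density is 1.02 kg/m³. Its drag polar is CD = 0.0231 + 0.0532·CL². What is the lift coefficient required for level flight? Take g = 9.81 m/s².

In steady level flight, lift balances weight: W = mg = 808 × 9.81 = 7926.5 N.
Dynamic pressure q = 0.5 × 1.02 × 63.2² = 2037 Pa.
CL = 2W/(ρv²S) = 2×7926.5/(1.02×63.2²×15.6) = 0.2494.

CL = 0.249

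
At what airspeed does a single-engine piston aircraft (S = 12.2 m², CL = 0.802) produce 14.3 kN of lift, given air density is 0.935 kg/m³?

L = ½ρv²S·CL ⇒ v = √(2L/(ρ·S·CL))
v = √(2 × 14300 / (0.935 × 12.2 × 0.802)) = √3126 = 55.9 m/s

v = 55.9 m/s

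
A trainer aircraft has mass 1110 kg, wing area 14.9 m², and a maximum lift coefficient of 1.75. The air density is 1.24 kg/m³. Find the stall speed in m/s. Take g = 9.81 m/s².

V_stall = 26 m/s

At stall, lift equals weight: L = W = m·g = 1110 × 9.81 = 10890 N.
From L = ½ρV²S·CL,max = W: V_stall = √(2W/(ρSCL,max)) = √(2·10890/(1.24·14.9·1.75))
V_stall = √673.6 = 26 m/s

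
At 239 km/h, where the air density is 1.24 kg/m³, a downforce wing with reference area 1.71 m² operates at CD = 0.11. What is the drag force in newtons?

D = 514 N

Convert speed: v = 239 km/h ÷ 3.6 = 66.39 m/s.
D = ½ρv²S·CD = ½ × 1.24 × 66.39² × 1.71 × 0.11 = 514 N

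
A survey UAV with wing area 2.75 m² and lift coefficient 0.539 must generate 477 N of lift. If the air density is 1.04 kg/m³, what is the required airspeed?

L = ½ρv²S·CL ⇒ v = √(2L/(ρ·S·CL))
v = √(2 × 477 / (1.04 × 2.75 × 0.539)) = √618.9 = 24.9 m/s

v = 24.9 m/s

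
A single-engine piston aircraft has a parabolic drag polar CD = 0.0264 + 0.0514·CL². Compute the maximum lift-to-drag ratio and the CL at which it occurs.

For CD = CD0 + K·CL², (L/D)max occurs at CL* = √(CD0/K) and equals 1/(2√(K·CD0)).
(L/D)max = 1/(2√(0.0514 × 0.0264)) = 1/(2 × 0.03684) = 13.6
CL* = √(0.0264/0.0514) = 0.717

(L/D)max = 13.6, at CL = 0.717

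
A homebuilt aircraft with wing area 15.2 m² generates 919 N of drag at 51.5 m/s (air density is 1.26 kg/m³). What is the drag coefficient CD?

From D = ½ρv²S·CD, rearranging gives CD = 2D/(ρv²S).
CD = 2 × 919 / (1.26 × 51.5² × 15.2) = 0.0362

CD = 0.0362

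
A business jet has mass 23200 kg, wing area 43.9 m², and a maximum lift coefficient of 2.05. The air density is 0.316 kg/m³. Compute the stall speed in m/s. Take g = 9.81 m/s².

At stall, lift equals weight: L = W = m·g = 23200 × 9.81 = 2.276×10^5 N.
V_stall = √(2W/(ρ·S·CL,max)) = √(2 × 2.276×10^5 / (0.316 × 43.9 × 2.05))
V_stall = √16010 = 127 m/s

V_stall = 127 m/s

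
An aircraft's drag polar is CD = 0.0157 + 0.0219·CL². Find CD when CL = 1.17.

CD = 0.0457

CD = 0.0157 + 0.0219 × 1.17² = 0.0157 + 0.02998 = 0.0457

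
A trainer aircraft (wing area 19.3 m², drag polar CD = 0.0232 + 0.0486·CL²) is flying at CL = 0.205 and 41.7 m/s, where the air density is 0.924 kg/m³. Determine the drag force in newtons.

CD = 0.0232 + 0.0486 × 0.205² = 0.02524
D = ½ρv²S·CD = ½ × 0.924 × 41.7² × 19.3 × 0.02524 = 391 N

D = 391 N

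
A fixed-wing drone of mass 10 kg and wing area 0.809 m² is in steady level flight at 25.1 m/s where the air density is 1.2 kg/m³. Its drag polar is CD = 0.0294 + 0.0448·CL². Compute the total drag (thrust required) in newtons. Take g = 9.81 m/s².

Weight W = mg = 10 × 9.81 = 98.1 N; in level flight L = W.
q = ½ρv² = ½ × 1.2 × 25.1² = 378 Pa.
CL = 2W/(ρv²S) = 2×98.1/(1.2×25.1²×0.809) = 0.3208.
CD = 0.0294 + 0.0448 × 0.3208² = 0.03401.
D = q·S·CD = 378 × 0.809 × 0.03401 = 10.4 N

D = 10.4 N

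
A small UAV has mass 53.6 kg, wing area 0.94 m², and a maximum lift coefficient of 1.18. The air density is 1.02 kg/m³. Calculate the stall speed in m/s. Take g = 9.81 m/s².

Weight W = mg = 53.6 × 9.81 = 525.8 N.
From L = ½ρV²S·CL,max = W: V_stall = √(2W/(ρSCL,max)) = √(2·525.8/(1.02·0.94·1.18))
V_stall = √929.5 = 30.5 m/s

V_stall = 30.5 m/s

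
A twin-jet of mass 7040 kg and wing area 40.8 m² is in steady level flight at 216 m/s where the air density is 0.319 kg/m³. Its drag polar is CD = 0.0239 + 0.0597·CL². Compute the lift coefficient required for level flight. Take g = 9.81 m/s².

CL = 0.227

Weight W = mg = 7040 × 9.81 = 69062 N; in level flight L = W.
Dynamic pressure q = 0.5 × 0.319 × 216² = 7442 Pa.
CL = W/(q·S) = 69062 / (7442 × 40.8) = 0.2275.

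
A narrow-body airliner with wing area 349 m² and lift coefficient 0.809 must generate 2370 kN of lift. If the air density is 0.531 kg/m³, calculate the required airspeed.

v = 178 m/s

L = ½ρv²S·CL ⇒ v = √(2L/(ρ·S·CL))
v = √(2 × 2.37×10^6 / (0.531 × 349 × 0.809)) = √31620 = 178 m/s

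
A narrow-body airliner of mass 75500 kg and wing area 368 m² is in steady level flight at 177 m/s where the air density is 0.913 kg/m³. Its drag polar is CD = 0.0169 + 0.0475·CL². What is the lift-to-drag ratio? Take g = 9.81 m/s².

L/D = 7.89

Level flight ⇒ L = W = m·g = 75500 × 9.81 = 7.4066×10^5 N.
q = ½ρv² = ½ × 0.913 × 177² = 14300 Pa.
CL = 2W/(ρv²S) = 2×7.4066×10^5/(0.913×177²×368) = 0.1407.
CD = 0.0169 + 0.0475 × 0.1407² = 0.01784.
L/D = CL/CD = 0.1407 / 0.01784 = 7.89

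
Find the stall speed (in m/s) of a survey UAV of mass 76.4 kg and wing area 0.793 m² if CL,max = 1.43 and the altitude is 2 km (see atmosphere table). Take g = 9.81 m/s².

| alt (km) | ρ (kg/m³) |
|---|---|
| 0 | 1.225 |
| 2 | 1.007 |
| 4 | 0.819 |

At 2 km, from the table: ρ = 1.007 kg/m³.
At stall, lift equals weight: L = W = m·g = 76.4 × 9.81 = 749.5 N.
V_stall = √(2W/(ρ·S·CL,max)) = √(2 × 749.5 / (1.007 × 0.793 × 1.43))
V_stall = √1313 = 36.2 m/s

V_stall = 36.2 m/s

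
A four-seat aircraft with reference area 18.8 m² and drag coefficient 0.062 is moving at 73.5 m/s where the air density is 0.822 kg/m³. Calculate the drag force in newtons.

D = ½ρv²S·CD = ½ × 0.822 × 73.5² × 18.8 × 0.062 = 2590 N

D = 2590 N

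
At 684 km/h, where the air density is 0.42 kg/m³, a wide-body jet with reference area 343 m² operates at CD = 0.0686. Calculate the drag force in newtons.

Convert speed: v = 684 km/h ÷ 3.6 = 190 m/s.
D = ½ρv²S·CD = ½ × 0.42 × 190² × 343 × 0.0686 = 1.78×10^5 N ≈ 178 kN

D = 1.78×10^5 N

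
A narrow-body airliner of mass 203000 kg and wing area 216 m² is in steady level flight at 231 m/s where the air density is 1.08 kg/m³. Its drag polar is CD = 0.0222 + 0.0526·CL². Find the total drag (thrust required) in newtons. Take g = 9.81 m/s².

Level flight ⇒ L = W = m·g = 203000 × 9.81 = 1.9914×10^6 N.
Dynamic pressure q = 0.5 × 1.08 × 231² = 28810 Pa.
CL = 2W/(ρv²S) = 2×1.9914×10^6/(1.08×231²×216) = 0.32.
CD = 0.0222 + 0.0526 × 0.32² = 0.02758.
D = q·S·CD = 28810 × 216 × 0.02758 = 1.717×10^5 N

D = 1.72×10^5 N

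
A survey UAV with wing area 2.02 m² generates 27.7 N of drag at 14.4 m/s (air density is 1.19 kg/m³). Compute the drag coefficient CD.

From D = ½ρv²S·CD, rearranging gives CD = 2D/(ρv²S).
CD = 2 × 27.7 / (1.19 × 14.4² × 2.02) = 0.111

CD = 0.111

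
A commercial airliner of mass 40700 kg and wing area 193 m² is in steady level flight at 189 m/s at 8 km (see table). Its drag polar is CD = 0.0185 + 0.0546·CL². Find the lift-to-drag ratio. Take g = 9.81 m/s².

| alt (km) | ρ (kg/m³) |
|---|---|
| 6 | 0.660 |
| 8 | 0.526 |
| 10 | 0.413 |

At 8 km, from the table: ρ = 0.526 kg/m³.
Weight W = mg = 40700 × 9.81 = 3.9927×10^5 N; in level flight L = W.
q = ½ρv² = ½ × 0.526 × 189² = 9395 Pa.
CL = W/(q·S) = 3.9927×10^5 / (9395 × 193) = 0.2202.
CD = 0.0185 + 0.0546 × 0.2202² = 0.02115.
L/D = CL/CD = 0.2202 / 0.02115 = 10.4

L/D = 10.4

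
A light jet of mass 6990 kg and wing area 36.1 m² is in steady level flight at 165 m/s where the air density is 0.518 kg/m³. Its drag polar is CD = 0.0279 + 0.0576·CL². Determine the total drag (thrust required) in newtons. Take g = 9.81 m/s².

D = 8170 N

In steady level flight, lift balances weight: W = mg = 6990 × 9.81 = 68572 N.
Dynamic pressure q = 0.5 × 0.518 × 165² = 7051 Pa.
Required CL = L/(qS) = 68572/(7051·36.1) = 0.2694.
CD = 0.0279 + 0.0576 × 0.2694² = 0.03208.
D = q·S·CD = 7051 × 36.1 × 0.03208 = 8166 N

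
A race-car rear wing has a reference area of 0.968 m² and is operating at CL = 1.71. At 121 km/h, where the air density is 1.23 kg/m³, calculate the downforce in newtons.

L = 1150 N

Convert speed: v = 121 km/h ÷ 3.6 = 33.61 m/s.
Dynamic pressure q = ½ρv² = ½ × 1.23 × 33.61² = 694.8 Pa.
L = q·S·CL = 694.8 × 0.968 × 1.71 = 1150 N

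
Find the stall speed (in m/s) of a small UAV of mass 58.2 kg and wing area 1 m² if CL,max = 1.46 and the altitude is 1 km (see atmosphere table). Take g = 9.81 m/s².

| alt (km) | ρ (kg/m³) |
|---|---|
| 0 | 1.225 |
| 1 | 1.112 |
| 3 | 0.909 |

V_stall = 26.5 m/s

At 1 km, from the table: ρ = 1.112 kg/m³.
Weight W = mg = 58.2 × 9.81 = 570.9 N.
From L = ½ρV²S·CL,max = W: V_stall = √(2W/(ρSCL,max)) = √(2·570.9/(1.112·1·1.46))
V_stall = √703.3 = 26.5 m/s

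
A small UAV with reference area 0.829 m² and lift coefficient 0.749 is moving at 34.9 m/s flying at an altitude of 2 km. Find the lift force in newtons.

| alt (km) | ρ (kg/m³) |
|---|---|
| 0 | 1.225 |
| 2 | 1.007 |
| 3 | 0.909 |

L = 381 N

At 2 km, from the table: ρ = 1.007 kg/m³.
L = ½ρv²S·CL = ½ × 1.007 × 34.9² × 0.829 × 0.749 = 381 N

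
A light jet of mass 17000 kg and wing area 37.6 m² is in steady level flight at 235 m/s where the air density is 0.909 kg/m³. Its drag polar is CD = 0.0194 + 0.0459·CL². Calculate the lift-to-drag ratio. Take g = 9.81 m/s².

Level flight ⇒ L = W = m·g = 17000 × 9.81 = 1.6677×10^5 N.
q = ½ρv² = ½ × 0.909 × 235² = 25100 Pa.
CL = 2W/(ρv²S) = 2×1.6677×10^5/(0.909×235²×37.6) = 0.1767.
CD = 0.0194 + 0.0459 × 0.1767² = 0.02083.
L/D = CL/CD = 0.1767 / 0.02083 = 8.48

L/D = 8.48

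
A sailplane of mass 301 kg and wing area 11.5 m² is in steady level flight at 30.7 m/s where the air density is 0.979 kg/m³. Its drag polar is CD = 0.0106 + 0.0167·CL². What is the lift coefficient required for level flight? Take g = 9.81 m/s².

In steady level flight, lift balances weight: W = mg = 301 × 9.81 = 2952.8 N.
q = ½ρv² = ½ × 0.979 × 30.7² = 461.3 Pa.
Required CL = L/(qS) = 2952.8/(461.3·11.5) = 0.5566.

CL = 0.557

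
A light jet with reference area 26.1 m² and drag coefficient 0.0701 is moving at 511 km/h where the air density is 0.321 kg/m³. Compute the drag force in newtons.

D = 5920 N

Convert speed: v = 511 km/h ÷ 3.6 = 141.9 m/s.
Dynamic pressure q = ½ρv² = ½ × 0.321 × 141.9² = 3234 Pa.
D = q·S·CD = 3234 × 26.1 × 0.0701 = 5920 N ≈ 5.92 kN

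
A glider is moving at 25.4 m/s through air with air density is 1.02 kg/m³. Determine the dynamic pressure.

q = ½ρv² = ½ × 1.02 × 25.4² = 329 Pa

q = 329 Pa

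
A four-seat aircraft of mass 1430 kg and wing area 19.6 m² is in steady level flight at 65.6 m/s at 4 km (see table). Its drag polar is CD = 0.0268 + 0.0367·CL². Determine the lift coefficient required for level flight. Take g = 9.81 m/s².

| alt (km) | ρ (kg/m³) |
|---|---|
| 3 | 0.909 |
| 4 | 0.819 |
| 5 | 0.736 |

At 4 km, from the table: ρ = 0.819 kg/m³.
In steady level flight, lift balances weight: W = mg = 1430 × 9.81 = 14028 N.
q = ½ρv² = ½ × 0.819 × 65.6² = 1762 Pa.
CL = W/(q·S) = 14028 / (1762 × 19.6) = 0.4062.

CL = 0.406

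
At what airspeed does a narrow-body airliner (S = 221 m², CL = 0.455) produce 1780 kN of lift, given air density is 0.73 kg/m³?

L = ½ρv²S·CL ⇒ v = √(2L/(ρ·S·CL))
v = √(2 × 1.78×10^6 / (0.73 × 221 × 0.455)) = √48500 = 220 m/s

v = 220 m/s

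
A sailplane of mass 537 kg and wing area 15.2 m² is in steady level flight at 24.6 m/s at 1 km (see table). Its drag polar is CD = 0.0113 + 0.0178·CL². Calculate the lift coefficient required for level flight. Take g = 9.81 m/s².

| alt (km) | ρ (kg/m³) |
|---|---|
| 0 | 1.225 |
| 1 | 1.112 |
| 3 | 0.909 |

At 1 km, from the table: ρ = 1.112 kg/m³.
In steady level flight, lift balances weight: W = mg = 537 × 9.81 = 5268 N.
Dynamic pressure q = 0.5 × 1.112 × 24.6² = 336.5 Pa.
Required CL = L/(qS) = 5268/(336.5·15.2) = 1.03.

CL = 1.03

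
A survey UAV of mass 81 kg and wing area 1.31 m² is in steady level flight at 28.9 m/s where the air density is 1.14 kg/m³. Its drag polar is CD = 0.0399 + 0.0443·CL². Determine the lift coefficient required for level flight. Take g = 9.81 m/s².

CL = 1.27

Weight W = mg = 81 × 9.81 = 794.61 N; in level flight L = W.
q = ½ρv² = ½ × 1.14 × 28.9² = 476.1 Pa.
CL = W/(q·S) = 794.61 / (476.1 × 1.31) = 1.274.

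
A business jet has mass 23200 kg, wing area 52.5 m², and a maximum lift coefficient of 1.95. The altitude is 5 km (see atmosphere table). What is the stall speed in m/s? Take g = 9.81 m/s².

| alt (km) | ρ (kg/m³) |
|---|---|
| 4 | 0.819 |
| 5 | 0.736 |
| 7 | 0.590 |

At 5 km, from the table: ρ = 0.736 kg/m³.
Stall occurs when L = W at CL,max. W = mg = 23200 × 9.81 = 2.276×10^5 N.
From L = ½ρV²S·CL,max = W: V_stall = √(2W/(ρSCL,max)) = √(2·2.276×10^5/(0.736·52.5·1.95))
V_stall = √6041 = 77.7 m/s

V_stall = 77.7 m/s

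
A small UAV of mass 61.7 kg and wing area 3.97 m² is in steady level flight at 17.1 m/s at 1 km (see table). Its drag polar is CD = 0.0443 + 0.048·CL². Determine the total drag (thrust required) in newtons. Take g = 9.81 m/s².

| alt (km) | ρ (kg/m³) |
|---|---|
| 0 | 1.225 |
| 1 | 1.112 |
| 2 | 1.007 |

At 1 km, from the table: ρ = 1.112 kg/m³.
Weight W = mg = 61.7 × 9.81 = 605.28 N; in level flight L = W.
Dynamic pressure q = 0.5 × 1.112 × 17.1² = 162.6 Pa.
CL = 2W/(ρv²S) = 2×605.28/(1.112×17.1²×3.97) = 0.9378.
CD = 0.0443 + 0.048 × 0.9378² = 0.08651.
D = q·S·CD = 162.6 × 3.97 × 0.08651 = 55.84 N

D = 55.8 N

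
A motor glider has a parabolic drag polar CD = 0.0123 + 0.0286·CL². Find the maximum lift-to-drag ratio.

For CD = CD0 + K·CL², (L/D)max occurs at CL* = √(CD0/K) and equals 1/(2√(K·CD0)).
(L/D)max = 1/(2√(0.0286 × 0.0123)) = 1/(2 × 0.01876) = 26.7

(L/D)max = 26.7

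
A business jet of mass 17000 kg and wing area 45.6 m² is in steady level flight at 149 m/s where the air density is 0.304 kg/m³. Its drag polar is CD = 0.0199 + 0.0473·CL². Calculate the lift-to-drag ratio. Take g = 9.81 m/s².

L/D = 14.4

In steady level flight, lift balances weight: W = mg = 17000 × 9.81 = 1.6677×10^5 N.
q = ½ρv² = ½ × 0.304 × 149² = 3375 Pa.
CL = 2W/(ρv²S) = 2×1.6677×10^5/(0.304×149²×45.6) = 1.084.
CD = 0.0199 + 0.0473 × 1.084² = 0.07546.
L/D = CL/CD = 1.084 / 0.07546 = 14.4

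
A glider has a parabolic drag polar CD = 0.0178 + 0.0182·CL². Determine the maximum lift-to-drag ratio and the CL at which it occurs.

For CD = CD0 + K·CL², (L/D)max occurs at CL* = √(CD0/K) and equals 1/(2√(K·CD0)).
(L/D)max = 1/(2√(0.0182 × 0.0178)) = 1/(2 × 0.018) = 27.8
CL* = √(0.0178/0.0182) = 0.989

(L/D)max = 27.8, at CL = 0.989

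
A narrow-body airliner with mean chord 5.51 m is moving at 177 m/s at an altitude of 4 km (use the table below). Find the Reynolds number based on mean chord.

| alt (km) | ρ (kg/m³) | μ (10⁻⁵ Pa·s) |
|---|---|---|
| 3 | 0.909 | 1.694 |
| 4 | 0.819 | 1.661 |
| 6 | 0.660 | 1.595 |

At 4 km, from the table: ρ = 0.819 kg/m³, μ = 1.661×10⁻⁵ Pa·s.
Re = ρ·v·c/μ = 0.819 × 177 × 5.51 / (1.661×10⁻⁵) = 4.81×10^7

Re = 4.81×10^7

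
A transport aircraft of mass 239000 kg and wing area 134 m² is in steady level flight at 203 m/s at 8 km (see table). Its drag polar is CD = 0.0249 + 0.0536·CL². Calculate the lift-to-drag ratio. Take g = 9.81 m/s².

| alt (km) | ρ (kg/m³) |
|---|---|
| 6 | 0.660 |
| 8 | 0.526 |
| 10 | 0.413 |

At 8 km, from the table: ρ = 0.526 kg/m³.
Level flight ⇒ L = W = m·g = 239000 × 9.81 = 2.3446×10^6 N.
q = ½ρv² = ½ × 0.526 × 203² = 10840 Pa.
CL = 2W/(ρv²S) = 2×2.3446×10^6/(0.526×203²×134) = 1.614.
CD = 0.0249 + 0.0536 × 1.614² = 0.1646.
L/D = CL/CD = 1.614 / 0.1646 = 9.81

L/D = 9.81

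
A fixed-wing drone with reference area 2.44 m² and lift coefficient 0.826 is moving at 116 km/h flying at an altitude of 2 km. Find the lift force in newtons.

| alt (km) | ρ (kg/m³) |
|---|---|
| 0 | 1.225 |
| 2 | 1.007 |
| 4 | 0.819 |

At 2 km, from the table: ρ = 1.007 kg/m³.
Convert speed: v = 116 km/h ÷ 3.6 = 32.22 m/s.
L = ½ρv²S·CL = ½ × 1.007 × 32.22² × 2.44 × 0.826 = 1050 N

L = 1050 N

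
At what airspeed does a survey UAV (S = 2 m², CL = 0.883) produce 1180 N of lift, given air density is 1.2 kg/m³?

v = 33.4 m/s

L = ½ρv²S·CL ⇒ v = √(2L/(ρ·S·CL))
v = √(2 × 1180 / (1.2 × 2 × 0.883)) = √1114 = 33.4 m/s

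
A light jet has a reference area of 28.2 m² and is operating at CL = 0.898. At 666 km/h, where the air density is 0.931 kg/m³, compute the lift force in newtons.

L = 4.03×10^5 N

Convert speed: v = 666 km/h ÷ 3.6 = 185 m/s.
L = ½ρv²S·CL = ½ × 0.931 × 185² × 28.2 × 0.898 = 4.03×10^5 N ≈ 403 kN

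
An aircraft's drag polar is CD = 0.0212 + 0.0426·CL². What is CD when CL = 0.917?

CD = 0.0212 + 0.0426 × 0.917² = 0.0212 + 0.03582 = 0.057

CD = 0.057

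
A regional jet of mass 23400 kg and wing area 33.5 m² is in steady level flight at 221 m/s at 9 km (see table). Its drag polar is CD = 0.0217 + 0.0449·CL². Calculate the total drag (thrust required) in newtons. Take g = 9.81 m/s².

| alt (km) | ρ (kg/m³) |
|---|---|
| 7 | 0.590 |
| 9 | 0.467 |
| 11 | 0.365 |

At 9 km, from the table: ρ = 0.467 kg/m³.
Level flight ⇒ L = W = m·g = 23400 × 9.81 = 2.2955×10^5 N.
q = ½ρv² = ½ × 0.467 × 221² = 11400 Pa.
CL = 2W/(ρv²S) = 2×2.2955×10^5/(0.467×221²×33.5) = 0.6009.
CD = 0.0217 + 0.0449 × 0.6009² = 0.03791.
D = q·S·CD = 11400 × 33.5 × 0.03791 = 14480 N

D = 14500 N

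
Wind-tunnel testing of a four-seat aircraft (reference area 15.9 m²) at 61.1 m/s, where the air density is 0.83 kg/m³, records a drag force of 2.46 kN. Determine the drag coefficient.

CD = 0.0999

From D = ½ρv²S·CD, rearranging gives CD = 2D/(ρv²S).
CD = 2 × 2460 / (0.83 × 61.1² × 15.9) = 0.0999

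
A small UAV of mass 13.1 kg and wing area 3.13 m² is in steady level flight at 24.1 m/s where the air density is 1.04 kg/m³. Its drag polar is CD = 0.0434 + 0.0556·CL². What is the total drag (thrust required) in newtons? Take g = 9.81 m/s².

Level flight ⇒ L = W = m·g = 13.1 × 9.81 = 128.51 N.
q = ½ρv² = ½ × 1.04 × 24.1² = 302 Pa.
CL = W/(q·S) = 128.51 / (302 × 3.13) = 0.1359.
CD = 0.0434 + 0.0556 × 0.1359² = 0.04443.
D = q·S·CD = 302 × 3.13 × 0.04443 = 42 N

D = 42 N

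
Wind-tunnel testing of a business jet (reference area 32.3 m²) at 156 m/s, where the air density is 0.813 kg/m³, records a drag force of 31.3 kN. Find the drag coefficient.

From D = ½ρv²S·CD, rearranging gives CD = 2D/(ρv²S).
CD = 2 × 31300 / (0.813 × 156² × 32.3) = 0.098

CD = 0.098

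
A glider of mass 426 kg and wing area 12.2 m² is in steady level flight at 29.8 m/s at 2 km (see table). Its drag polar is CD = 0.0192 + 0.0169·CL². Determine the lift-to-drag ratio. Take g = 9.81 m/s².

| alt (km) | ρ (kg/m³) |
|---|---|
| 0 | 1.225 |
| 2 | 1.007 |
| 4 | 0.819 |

At 2 km, from the table: ρ = 1.007 kg/m³.
Weight W = mg = 426 × 9.81 = 4179.1 N; in level flight L = W.
Dynamic pressure q = 0.5 × 1.007 × 29.8² = 447.1 Pa.
CL = 2W/(ρv²S) = 2×4179.1/(1.007×29.8²×12.2) = 0.7661.
CD = 0.0192 + 0.0169 × 0.7661² = 0.02912.
L/D = CL/CD = 0.7661 / 0.02912 = 26.3

L/D = 26.3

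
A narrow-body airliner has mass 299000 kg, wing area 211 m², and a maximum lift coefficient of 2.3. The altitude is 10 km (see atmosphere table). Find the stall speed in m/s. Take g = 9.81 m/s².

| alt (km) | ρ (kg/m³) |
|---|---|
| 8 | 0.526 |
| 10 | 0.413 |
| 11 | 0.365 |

At 10 km, from the table: ρ = 0.413 kg/m³.
At stall, lift equals weight: L = W = m·g = 299000 × 9.81 = 2.933×10^6 N.
From L = ½ρV²S·CL,max = W: V_stall = √(2W/(ρSCL,max)) = √(2·2.933×10^6/(0.413·211·2.3))
V_stall = √29270 = 171 m/s

V_stall = 171 m/s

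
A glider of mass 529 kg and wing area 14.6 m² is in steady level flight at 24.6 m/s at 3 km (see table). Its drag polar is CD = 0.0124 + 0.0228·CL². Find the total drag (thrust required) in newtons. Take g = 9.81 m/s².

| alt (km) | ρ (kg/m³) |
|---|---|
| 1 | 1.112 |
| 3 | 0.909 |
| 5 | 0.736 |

D = 203 N

At 3 km, from the table: ρ = 0.909 kg/m³.
Level flight ⇒ L = W = m·g = 529 × 9.81 = 5189.5 N.
q = ½ρv² = ½ × 0.909 × 24.6² = 275 Pa.
CL = W/(q·S) = 5189.5 / (275 × 14.6) = 1.292.
CD = 0.0124 + 0.0228 × 1.292² = 0.05048.
D = q·S·CD = 275 × 14.6 × 0.05048 = 202.7 N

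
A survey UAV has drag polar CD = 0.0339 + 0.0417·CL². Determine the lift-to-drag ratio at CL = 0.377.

CD = 0.0339 + 0.0417 × 0.377² = 0.03983
L/D = CL/CD = 0.377 / 0.03983 = 9.47

L/D = 9.47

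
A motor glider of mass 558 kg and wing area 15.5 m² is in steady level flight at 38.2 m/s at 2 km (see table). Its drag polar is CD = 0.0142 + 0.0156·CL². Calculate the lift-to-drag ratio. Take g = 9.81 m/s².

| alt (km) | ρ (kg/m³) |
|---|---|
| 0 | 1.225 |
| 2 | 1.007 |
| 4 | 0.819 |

L/D = 27

At 2 km, from the table: ρ = 1.007 kg/m³.
Weight W = mg = 558 × 9.81 = 5474 N; in level flight L = W.
Dynamic pressure q = 0.5 × 1.007 × 38.2² = 734.7 Pa.
CL = 2W/(ρv²S) = 2×5474/(1.007×38.2²×15.5) = 0.4807.
CD = 0.0142 + 0.0156 × 0.4807² = 0.0178.
L/D = CL/CD = 0.4807 / 0.0178 = 27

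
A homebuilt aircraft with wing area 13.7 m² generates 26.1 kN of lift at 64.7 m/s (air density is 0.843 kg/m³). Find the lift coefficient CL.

From L = ½ρv²S·CL, rearranging gives CL = 2L/(ρv²S).
CL = 2 × 26100 / (0.843 × 64.7² × 13.7) = 1.08

CL = 1.08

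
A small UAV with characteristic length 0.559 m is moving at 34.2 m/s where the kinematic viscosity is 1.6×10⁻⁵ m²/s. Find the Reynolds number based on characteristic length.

Re = 1.19×10^6

Re = v·c/ν = 34.2 × 0.559 / (1.6×10⁻⁵) = 1.19×10^6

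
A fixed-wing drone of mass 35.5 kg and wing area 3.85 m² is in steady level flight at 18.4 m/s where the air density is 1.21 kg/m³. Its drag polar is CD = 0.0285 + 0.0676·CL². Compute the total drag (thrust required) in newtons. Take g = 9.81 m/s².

Weight W = mg = 35.5 × 9.81 = 348.25 N; in level flight L = W.
Dynamic pressure q = 0.5 × 1.21 × 18.4² = 204.8 Pa.
Required CL = L/(qS) = 348.25/(204.8·3.85) = 0.4416.
CD = 0.0285 + 0.0676 × 0.4416² = 0.04168.
D = q·S·CD = 204.8 × 3.85 × 0.04168 = 32.87 N

D = 32.9 N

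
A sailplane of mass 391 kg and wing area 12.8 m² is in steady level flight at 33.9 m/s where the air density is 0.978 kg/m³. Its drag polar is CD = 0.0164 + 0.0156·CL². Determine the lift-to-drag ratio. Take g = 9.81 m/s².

L/D = 25.6

In steady level flight, lift balances weight: W = mg = 391 × 9.81 = 3835.7 N.
q = ½ρv² = ½ × 0.978 × 33.9² = 562 Pa.
Required CL = L/(qS) = 3835.7/(562·12.8) = 0.5332.
CD = 0.0164 + 0.0156 × 0.5332² = 0.02084.
L/D = CL/CD = 0.5332 / 0.02084 = 25.6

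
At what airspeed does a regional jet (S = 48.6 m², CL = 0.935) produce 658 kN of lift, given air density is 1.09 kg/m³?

L = ½ρv²S·CL ⇒ v = √(2L/(ρ·S·CL))
v = √(2 × 6.58×10^5 / (1.09 × 48.6 × 0.935)) = √26570 = 163 m/s

v = 163 m/s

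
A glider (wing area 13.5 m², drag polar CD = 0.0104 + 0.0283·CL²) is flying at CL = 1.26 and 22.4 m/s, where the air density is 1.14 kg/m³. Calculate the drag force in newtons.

CD = 0.0104 + 0.0283 × 1.26² = 0.05533
D = ½ρv²S·CD = ½ × 1.14 × 22.4² × 13.5 × 0.05533 = 214 N

D = 214 N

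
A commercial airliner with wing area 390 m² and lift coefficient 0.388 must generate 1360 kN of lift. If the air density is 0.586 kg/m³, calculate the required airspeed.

L = ½ρv²S·CL ⇒ v = √(2L/(ρ·S·CL))
v = √(2 × 1.36×10^6 / (0.586 × 390 × 0.388)) = √30670 = 175 m/s

v = 175 m/s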